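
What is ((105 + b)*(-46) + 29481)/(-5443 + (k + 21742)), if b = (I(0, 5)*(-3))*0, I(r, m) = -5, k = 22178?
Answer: 24651/38477 ≈ 0.64067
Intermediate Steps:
b = 0 (b = -5*(-3)*0 = 15*0 = 0)
((105 + b)*(-46) + 29481)/(-5443 + (k + 21742)) = ((105 + 0)*(-46) + 29481)/(-5443 + (22178 + 21742)) = (105*(-46) + 29481)/(-5443 + 43920) = (-4830 + 29481)/38477 = 24651*(1/38477) = 24651/38477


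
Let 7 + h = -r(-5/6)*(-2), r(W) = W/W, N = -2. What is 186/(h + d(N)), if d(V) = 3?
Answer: -93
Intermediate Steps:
r(W) = 1
h = -5 (h = -7 - (-2) = -7 - 1*(-2) = -7 + 2 = -5)
186/(h + d(N)) = 186/(-5 + 3) = 186/(-2) = -½*186 = -93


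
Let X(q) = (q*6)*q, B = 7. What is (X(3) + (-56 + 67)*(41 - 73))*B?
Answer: -2086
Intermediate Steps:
X(q) = 6*q**2 (X(q) = (6*q)*q = 6*q**2)
(X(3) + (-56 + 67)*(41 - 73))*B = (6*3**2 + (-56 + 67)*(41 - 73))*7 = (6*9 + 11*(-32))*7 = (54 - 352)*7 = -298*7 = -2086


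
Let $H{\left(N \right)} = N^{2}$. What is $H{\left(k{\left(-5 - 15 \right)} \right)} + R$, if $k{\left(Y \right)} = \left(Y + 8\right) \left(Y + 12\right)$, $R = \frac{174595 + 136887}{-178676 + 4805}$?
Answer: $\frac{1602083654}{173871} \approx 9214.2$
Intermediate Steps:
$R = - \frac{311482}{173871}$ ($R = \frac{311482}{-173871} = 311482 \left(- \frac{1}{173871}\right) = - \frac{311482}{173871} \approx -1.7915$)
$k{\left(Y \right)} = \left(8 + Y\right) \left(12 + Y\right)$
$H{\left(k{\left(-5 - 15 \right)} \right)} + R = \left(96 + \left(-5 - 15\right)^{2} + 20 \left(-5 - 15\right)\right)^{2} - \frac{311482}{173871} = \left(96 + \left(-20\right)^{2} + 20 \left(-20\right)\right)^{2} - \frac{311482}{173871} = \left(96 + 400 - 400\right)^{2} - \frac{311482}{173871} = 96^{2} - \frac{311482}{173871} = 9216 - \frac{311482}{173871} = \frac{1602083654}{173871}$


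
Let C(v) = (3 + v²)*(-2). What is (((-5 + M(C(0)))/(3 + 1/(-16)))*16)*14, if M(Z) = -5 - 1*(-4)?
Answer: -21504/47 ≈ -457.53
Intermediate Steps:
C(v) = -6 - 2*v²
M(Z) = -1 (M(Z) = -5 + 4 = -1)
(((-5 + M(C(0)))/(3 + 1/(-16)))*16)*14 = (((-5 - 1)/(3 + 1/(-16)))*16)*14 = (-6/(3 - 1/16)*16)*14 = (-6/47/16*16)*14 = (-6*16/47*16)*14 = -96/47*16*14 = -1536/47*14 = -21504/47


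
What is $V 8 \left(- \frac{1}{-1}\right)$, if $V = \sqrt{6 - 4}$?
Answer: $8 \sqrt{2} \approx 11.314$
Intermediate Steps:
$V = \sqrt{2} \approx 1.4142$
$V 8 \left(- \frac{1}{-1}\right) = \sqrt{2} \cdot 8 \left(- \frac{1}{-1}\right) = 8 \sqrt{2} \left(\left(-1\right) \left(-1\right)\right) = 8 \sqrt{2} \cdot 1 = 8 \sqrt{2}$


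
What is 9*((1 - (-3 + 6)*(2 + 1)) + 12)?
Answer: 36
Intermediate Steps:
9*((1 - (-3 + 6)*(2 + 1)) + 12) = 9*((1 - 3*3) + 12) = 9*((1 - 1*9) + 12) = 9*((1 - 9) + 12) = 9*(-8 + 12) = 9*4 = 36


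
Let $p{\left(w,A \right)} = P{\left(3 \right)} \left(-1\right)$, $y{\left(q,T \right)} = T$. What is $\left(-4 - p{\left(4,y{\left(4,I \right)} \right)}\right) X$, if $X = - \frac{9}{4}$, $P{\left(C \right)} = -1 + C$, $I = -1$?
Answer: $\frac{9}{2} \approx 4.5$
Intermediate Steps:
$p{\left(w,A \right)} = -2$ ($p{\left(w,A \right)} = \left(-1 + 3\right) \left(-1\right) = 2 \left(-1\right) = -2$)
$X = - \frac{9}{4}$ ($X = \left(-9\right) \frac{1}{4} = - \frac{9}{4} \approx -2.25$)
$\left(-4 - p{\left(4,y{\left(4,I \right)} \right)}\right) X = \left(-4 - -2\right) \left(- \frac{9}{4}\right) = \left(-4 + 2\right) \left(- \frac{9}{4}\right) = \left(-2\right) \left(- \frac{9}{4}\right) = \frac{9}{2}$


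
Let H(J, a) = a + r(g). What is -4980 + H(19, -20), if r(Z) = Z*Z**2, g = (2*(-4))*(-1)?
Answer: -4488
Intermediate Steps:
g = 8 (g = -8*(-1) = 8)
r(Z) = Z**3
H(J, a) = 512 + a (H(J, a) = a + 8**3 = a + 512 = 512 + a)
-4980 + H(19, -20) = -4980 + (512 - 20) = -4980 + 492 = -4488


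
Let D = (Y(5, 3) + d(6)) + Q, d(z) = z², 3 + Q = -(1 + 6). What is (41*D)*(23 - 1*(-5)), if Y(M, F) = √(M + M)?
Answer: 29848 + 1148*√10 ≈ 33478.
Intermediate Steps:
Q = -10 (Q = -3 - (1 + 6) = -3 - 1*7 = -3 - 7 = -10)
Y(M, F) = √2*√M (Y(M, F) = √(2*M) = √2*√M)
D = 26 + √10 (D = (√2*√5 + 6²) - 10 = (√10 + 36) - 10 = (36 + √10) - 10 = 26 + √10 ≈ 29.162)
(41*D)*(23 - 1*(-5)) = (41*(26 + √10))*(23 - 1*(-5)) = (1066 + 41*√10)*(23 + 5) = (1066 + 41*√10)*28 = 29848 + 1148*√10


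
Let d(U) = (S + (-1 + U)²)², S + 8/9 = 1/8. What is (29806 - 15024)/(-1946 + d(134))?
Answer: 76629888/1621927155745 ≈ 4.7246e-5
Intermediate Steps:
S = -55/72 (S = -8/9 + 1/8 = -8/9 + ⅛ = -55/72 ≈ -0.76389)
d(U) = (-55/72 + (-1 + U)²)²
(29806 - 15024)/(-1946 + d(134)) = (29806 - 15024)/(-1946 + (-55 + 72*(-1 + 134)²)²/5184) = 14782/(-1946 + (-55 + 72*133²)²/5184) = 14782/(-1946 + (-55 + 72*17689)²/5184) = 14782/(-1946 + (-55 + 1273608)²/5184) = 14782/(-1946 + (1/5184)*1273553²) = 14782/(-1946 + (1/5184)*1621937243809) = 14782/(-1946 + 1621937243809/5184) = 14782/(1621927155745/5184) = 14782*(5184/1621927155745) = 76629888/1621927155745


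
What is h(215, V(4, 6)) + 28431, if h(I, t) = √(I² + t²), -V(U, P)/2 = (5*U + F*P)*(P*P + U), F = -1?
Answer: 28431 + 25*√2081 ≈ 29571.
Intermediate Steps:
V(U, P) = -2*(U + P²)*(-P + 5*U) (V(U, P) = -2*(5*U - P)*(P*P + U) = -2*(-P + 5*U)*(P² + U) = -2*(-P + 5*U)*(U + P²) = -2*(U + P²)*(-P + 5*U))
h(215, V(4, 6)) + 28431 = √(215² + (-10*4² + 2*6³ - 10*4*6² + 2*6*4)²) + 28431 = √(46225 + (-10*16 + 2*216 - 10*4*36 + 48)²) + 28431 = √(46225 + (-160 + 432 - 1440 + 48)²) + 28431 = √(46225 + (-1120)²) + 28431 = √(46225 + 1254400) + 28431 = √1300625 + 28431 = 25*√2081 + 28431 = 28431 + 25*√2081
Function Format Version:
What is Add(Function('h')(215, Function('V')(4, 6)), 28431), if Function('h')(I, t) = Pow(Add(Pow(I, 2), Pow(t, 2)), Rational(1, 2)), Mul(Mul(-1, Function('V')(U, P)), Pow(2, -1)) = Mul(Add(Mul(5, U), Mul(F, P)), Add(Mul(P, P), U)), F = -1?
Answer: Add(28431, Mul(25, Pow(2081, Rational(1, 2)))) ≈ 29571.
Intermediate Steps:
Function('V')(U, P) = Mul(-2, Add(U, Pow(P, 2)), Add(Mul(-1, P), Mul(5, U))) (Function('V')(U, P) = Mul(-2, Mul(Add(Mul(5, U), Mul(-1, P)), Add(Mul(P, P), U))) = Mul(-2, Mul(Add(Mul(-1, P), Mul(5, U)), Add(Pow(P, 2), U))) = Mul(-2, Mul(Add(Mul(-1, P), Mul(5, U)), Add(U, Pow(P, 2)))) = Mul(-2, Mul(Add(U, Pow(P, 2)), Add(Mul(-1, P), Mul(5, U)))) = Mul(-2, Add(U, Pow(P, 2)), Add(Mul(-1, P), Mul(5, U))))
Add(Function('h')(215, Function('V')(4, 6)), 28431) = Add(Pow(Add(Pow(215, 2), Pow(Add(Mul(-10, Pow(4, 2)), Mul(2, Pow(6, 3)), Mul(-10, 4, Pow(6, 2)), Mul(2, 6, 4)), 2)), Rational(1, 2)), 28431) = Add(Pow(Add(46225, Pow(Add(Mul(-10, 16), Mul(2, 216), Mul(-10, 4, 36), 48), 2)), Rational(1, 2)), 28431) = Add(Pow(Add(46225, Pow(Add(-160, 432, -1440, 48), 2)), Rational(1, 2)), 28431) = Add(Pow(Add(46225, Pow(-1120, 2)), Rational(1, 2)), 28431) = Add(Pow(Add(46225, 1254400), Rational(1, 2)), 28431) = Add(Pow(1300625, Rational(1, 2)), 28431) = Add(Mul(25, Pow(2081, Rational(1, 2))), 28431) = Add(28431, Mul(25, Pow(2081, Rational(1, 2))))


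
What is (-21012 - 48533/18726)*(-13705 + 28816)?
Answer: -1982156437065/6242 ≈ -3.1755e+8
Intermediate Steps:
(-21012 - 48533/18726)*(-13705 + 28816) = (-21012 - 48533*1/18726)*15111 = (-21012 - 48533/18726)*15111 = -393519245/18726*15111 = -1982156437065/6242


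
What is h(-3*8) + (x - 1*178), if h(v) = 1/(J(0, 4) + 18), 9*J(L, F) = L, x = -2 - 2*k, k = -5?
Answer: -3059/18 ≈ -169.94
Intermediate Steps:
x = 8 (x = -2 - 2*(-5) = -2 + 10 = 8)
J(L, F) = L/9
h(v) = 1/18 (h(v) = 1/((1/9)*0 + 18) = 1/(0 + 18) = 1/18)
h(-3*8) + (x - 1*178) = 1/18 + (8 - 1*178) = 1/18 + (8 - 178) = 1/18 - 170 = -3059/18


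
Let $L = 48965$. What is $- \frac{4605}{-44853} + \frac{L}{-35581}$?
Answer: $- \frac{96779840}{75995933} \approx -1.2735$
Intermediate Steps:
$- \frac{4605}{-44853} + \frac{L}{-35581} = - \frac{4605}{-44853} + \frac{48965}{-35581} = \left(-4605\right) \left(- \frac{1}{44853}\right) + 48965 \left(- \frac{1}{35581}\right) = \frac{1535}{14951} - \frac{6995}{5083} = - \frac{96779840}{75995933}$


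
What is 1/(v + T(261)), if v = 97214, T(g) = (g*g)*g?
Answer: 1/17876795 ≈ 5.5938e-8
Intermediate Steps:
T(g) = g³ (T(g) = g²*g = g³)
1/(v + T(261)) = 1/(97214 + 261³) = 1/(97214 + 17779581) = 1/17876795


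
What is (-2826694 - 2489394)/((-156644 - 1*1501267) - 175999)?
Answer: 2658044/916955 ≈ 2.8988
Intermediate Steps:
(-2826694 - 2489394)/((-156644 - 1*1501267) - 175999) = -5316088/((-156644 - 1501267) - 175999) = -5316088/(-1657911 - 175999) = -5316088/(-1833910) = -5316088*(-1/1833910) = 2658044/916955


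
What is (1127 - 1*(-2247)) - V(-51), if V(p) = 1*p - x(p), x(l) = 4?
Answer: 3429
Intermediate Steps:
V(p) = -4 + p (V(p) = 1*p - 1*4 = p - 4 = -4 + p)
(1127 - 1*(-2247)) - V(-51) = (1127 - 1*(-2247)) - (-4 - 51) = (1127 + 2247) - 1*(-55) = 3374 + 55 = 3429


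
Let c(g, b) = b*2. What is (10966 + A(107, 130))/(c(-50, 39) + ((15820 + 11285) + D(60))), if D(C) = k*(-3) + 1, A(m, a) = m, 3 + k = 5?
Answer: 11073/27178 ≈ 0.40742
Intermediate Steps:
k = 2 (k = -3 + 5 = 2)
D(C) = -5 (D(C) = 2*(-3) + 1 = -6 + 1 = -5)
c(g, b) = 2*b
(10966 + A(107, 130))/(c(-50, 39) + ((15820 + 11285) + D(60))) = (10966 + 107)/(2*39 + ((15820 + 11285) - 5)) = 11073/(78 + (27105 - 5)) = 11073/(78 + 27100) = 11073/27178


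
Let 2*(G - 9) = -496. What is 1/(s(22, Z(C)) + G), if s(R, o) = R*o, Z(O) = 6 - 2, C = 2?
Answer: -1/151 ≈ -0.0066225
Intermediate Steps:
G = -239 (G = 9 + (½)*(-496) = 9 - 248 = -239)
Z(O) = 4
1/(s(22, Z(C)) + G) = 1/(22*4 - 239) = 1/(88 - 239) = 1/(-151) = -1/151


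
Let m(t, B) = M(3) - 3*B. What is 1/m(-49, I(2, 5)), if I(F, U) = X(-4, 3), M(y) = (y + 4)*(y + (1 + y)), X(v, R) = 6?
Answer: 1/31 ≈ 0.032258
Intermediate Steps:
M(y) = (1 + 2*y)*(4 + y) (M(y) = (4 + y)*(1 + 2*y) = (1 + 2*y)*(4 + y))
I(F, U) = 6
m(t, B) = 49 - 3*B (m(t, B) = (4 + 2*3² + 9*3) - 3*B = (4 + 2*9 + 27) - 3*B = (4 + 18 + 27) - 3*B = 49 - 3*B)
1/m(-49, I(2, 5)) = 1/(49 - 3*6) = 1/(49 - 18) = 1/31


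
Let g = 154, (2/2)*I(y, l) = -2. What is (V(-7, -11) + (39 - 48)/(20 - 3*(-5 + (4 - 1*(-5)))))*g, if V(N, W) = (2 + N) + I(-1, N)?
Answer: -5005/4 ≈ -1251.3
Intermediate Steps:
I(y, l) = -2
V(N, W) = N (V(N, W) = (2 + N) - 2 = N)
(V(-7, -11) + (39 - 48)/(20 - 3*(-5 + (4 - 1*(-5)))))*g = (-7 + (39 - 48)/(20 - 3*(-5 + (4 - 1*(-5)))))*154 = (-7 - 9/(20 - 3*(-5 + (4 + 5))))*154 = (-7 - 9/(20 - 3*(-5 + 9)))*154 = (-7 - 9/(20 - 3*4))*154 = (-7 - 9/(20 - 12))*154 = (-7 - 9/8)*154 = -65/8*154 = -5005/4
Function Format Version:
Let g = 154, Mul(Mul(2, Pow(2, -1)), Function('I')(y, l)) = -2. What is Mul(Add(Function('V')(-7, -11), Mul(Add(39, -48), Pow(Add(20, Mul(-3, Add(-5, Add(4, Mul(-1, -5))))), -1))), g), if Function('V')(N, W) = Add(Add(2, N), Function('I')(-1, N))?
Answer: Rational(-5005, 4) ≈ -1251.3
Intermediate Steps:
Function('I')(y, l) = -2
Function('V')(N, W) = N (Function('V')(N, W) = Add(Add(2, N), -2) = N)
Mul(Add(Function('V')(-7, -11), Mul(Add(39, -48), Pow(Add(20, Mul(-3, Add(-5, Add(4, Mul(-1, -5))))), -1))), g) = Mul(Add(-7, Mul(Add(39, -48), Pow(Add(20, Mul(-3, Add(-5, Add(4, Mul(-1, -5))))), -1))), 154) = Mul(Add(-7, Mul(-9, Pow(Add(20, Mul(-3, Add(-5, Add(4, 5)))), -1))), 154) = Mul(Add(-7, Mul(-9, Pow(Add(20, Mul(-3, Add(-5, 9))), -1))), 154) = Mul(Add(-7, Mul(-9, Pow(Add(20, Mul(-3, 4)), -1))), 154) = Mul(Add(-7, Mul(-9, Pow(Add(20, -12), -1))), 154) = Mul(Add(-7, Mul(-9, Pow(8, -1))), 154) = Mul(Add(-7, Mul(-9, Rational(1, 8))), 154) = Mul(Add(-7, Rational(-9, 8)), 154) = Mul(Rational(-65, 8), 154) = Rational(-5005, 4)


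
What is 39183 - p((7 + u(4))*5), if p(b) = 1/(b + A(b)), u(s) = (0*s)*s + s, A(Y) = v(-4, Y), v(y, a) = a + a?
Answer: 6465194/165 ≈ 39183.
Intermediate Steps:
v(y, a) = 2*a
A(Y) = 2*Y
u(s) = s (u(s) = 0*s + s = 0 + s = s)
p(b) = 1/(3*b) (p(b) = 1/(b + 2*b) = 1/(3*b))
39183 - p((7 + u(4))*5) = 39183 - 1/(3*((7 + 4)*5)) = 39183 - 1/(3*(11*5)) = 39183 - 1/(3*55) = 39183 - 1*1/165 = 39183 - 1/165 = 6465194/165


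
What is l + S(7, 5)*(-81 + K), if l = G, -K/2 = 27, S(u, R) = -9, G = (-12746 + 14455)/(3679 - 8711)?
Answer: 6112171/5032 ≈ 1214.7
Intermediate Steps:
G = -1709/5032 (G = 1709/(-5032) = 1709*(-1/5032) = -1709/5032 ≈ -0.33963)
K = -54 (K = -2*27 = -54)
l = -1709/5032 ≈ -0.33963
l + S(7, 5)*(-81 + K) = -1709/5032 - 9*(-81 - 54) = -1709/5032 - 9*(-135) = -1709/5032 + 1215 = 6112171/5032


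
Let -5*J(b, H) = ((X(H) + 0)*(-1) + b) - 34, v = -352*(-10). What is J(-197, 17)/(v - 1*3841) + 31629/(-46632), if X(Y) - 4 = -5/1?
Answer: -4099327/4989624 ≈ -0.82157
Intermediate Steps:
v = 3520
X(Y) = -1 (X(Y) = 4 - 5/1 = 4 - 5*1 = 4 - 5 = -1)
J(b, H) = 33/5 - b/5 (J(b, H) = -(((-1 + 0)*(-1) + b) - 34)/5 = -((-1*(-1) + b) - 34)/5 = -((1 + b) - 34)/5 = -(-33 + b)/5 = 33/5 - b/5)
J(-197, 17)/(v - 1*3841) + 31629/(-46632) = (33/5 - ⅕*(-197))/(3520 - 1*3841) + 31629/(-46632) = (33/5 + 197/5)/(3520 - 3841) + 31629*(-1/46632) = 46/(-321) - 10543/15544 = 46*(-1/321) - 10543/15544 = -46/321 - 10543/15544 = -4099327/4989624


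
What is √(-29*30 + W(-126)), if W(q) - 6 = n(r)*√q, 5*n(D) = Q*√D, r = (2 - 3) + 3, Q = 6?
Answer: 6*√(-600 + 5*I*√7)/5 ≈ 0.32402 + 29.396*I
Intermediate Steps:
r = 2 (r = -1 + 3 = 2)
n(D) = 6*√D/5 (n(D) = (6*√D)/5 = 6*√D/5)
W(q) = 6 + 6*√2*√q/5 (W(q) = 6 + (6*√2/5)*√q = 6 + 6*√2*√q/5)
√(-29*30 + W(-126)) = √(-29*30 + (6 + 6*√2*√(-126)/5)) = √(-870 + (6 + 6*√2*(3*I*√14)/5)) = √(-870 + (6 + 36*I*√7/5)) = √(-864 + 36*I*√7/5)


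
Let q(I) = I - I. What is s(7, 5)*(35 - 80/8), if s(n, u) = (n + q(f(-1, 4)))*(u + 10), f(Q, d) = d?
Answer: 2625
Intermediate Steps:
q(I) = 0
s(n, u) = n*(10 + u) (s(n, u) = (n + 0)*(u + 10) = n*(10 + u))
s(7, 5)*(35 - 80/8) = (7*(10 + 5))*(35 - 80/8) = (7*15)*(35 - 80*⅛) = 105*(35 - 10) = 105*25 = 2625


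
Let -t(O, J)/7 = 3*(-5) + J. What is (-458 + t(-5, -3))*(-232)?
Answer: 77024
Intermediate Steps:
t(O, J) = 105 - 7*J (t(O, J) = -7*(3*(-5) + J) = -7*(-15 + J) = 105 - 7*J)
(-458 + t(-5, -3))*(-232) = (-458 + (105 - 7*(-3)))*(-232) = (-458 + (105 + 21))*(-232) = (-458 + 126)*(-232) = -332*(-232) = 77024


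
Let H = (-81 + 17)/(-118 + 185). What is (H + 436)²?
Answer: 849605904/4489 ≈ 1.8926e+5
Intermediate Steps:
H = -64/67 ≈ -0.95522
(H + 436)² = (-64/67 + 436)² = (29148/67)² = 849605904/4489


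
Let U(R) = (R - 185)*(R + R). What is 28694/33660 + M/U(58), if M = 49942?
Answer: -78645482/30992445 ≈ -2.5376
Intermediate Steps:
U(R) = 2*R*(-185 + R) (U(R) = (-185 + R)*(2*R) = 2*R*(-185 + R))
28694/33660 + M/U(58) = 28694/33660 + 49942/((2*58*(-185 + 58))) = 28694*(1/33660) + 49942/((2*58*(-127))) = 14347/16830 + 49942/(-14732) = 14347/16830 + 49942*(-1/14732) = 14347/16830 - 24971/7366 = -78645482/30992445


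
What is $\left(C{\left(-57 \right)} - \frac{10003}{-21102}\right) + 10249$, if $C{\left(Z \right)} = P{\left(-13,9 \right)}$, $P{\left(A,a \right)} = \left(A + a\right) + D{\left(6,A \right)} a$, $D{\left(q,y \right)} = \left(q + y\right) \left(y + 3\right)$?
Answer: $\frac{229494253}{21102} \approx 10875.0$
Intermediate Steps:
$D{\left(q,y \right)} = \left(3 + y\right) \left(q + y\right)$ ($D{\left(q,y \right)} = \left(q + y\right) \left(3 + y\right) = \left(3 + y\right) \left(q + y\right)$)
$P{\left(A,a \right)} = A + a + a \left(18 + A^{2} + 9 A\right)$ ($P{\left(A,a \right)} = \left(A + a\right) + \left(A^{2} + 3 \cdot 6 + 3 A + 6 A\right) a = \left(A + a\right) + \left(A^{2} + 18 + 3 A + 6 A\right) a = \left(A + a\right) + \left(18 + A^{2} + 9 A\right) a = \left(A + a\right) + a \left(18 + A^{2} + 9 A\right) = A + a + a \left(18 + A^{2} + 9 A\right)$)
$C{\left(Z \right)} = 626$ ($C{\left(Z \right)} = -13 + 9 + 9 \left(18 + \left(-13\right)^{2} + 9 \left(-13\right)\right) = -13 + 9 + 9 \left(18 + 169 - 117\right) = -13 + 9 + 9 \cdot 70 = -13 + 9 + 630 = 626$)
$\left(C{\left(-57 \right)} - \frac{10003}{-21102}\right) + 10249 = \left(626 - \frac{10003}{-21102}\right) + 10249 = \left(626 - - \frac{10003}{21102}\right) + 10249 = \left(626 + \frac{10003}{21102}\right) + 10249 = \frac{13219855}{21102} + 10249 = \frac{229494253}{21102}$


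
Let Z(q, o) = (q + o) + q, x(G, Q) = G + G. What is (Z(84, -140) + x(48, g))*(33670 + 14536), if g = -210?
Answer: 5977544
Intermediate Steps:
x(G, Q) = 2*G
Z(q, o) = o + 2*q (Z(q, o) = (o + q) + q = o + 2*q)
(Z(84, -140) + x(48, g))*(33670 + 14536) = ((-140 + 2*84) + 2*48)*(33670 + 14536) = ((-140 + 168) + 96)*48206 = (28 + 96)*48206 = 124*48206 = 5977544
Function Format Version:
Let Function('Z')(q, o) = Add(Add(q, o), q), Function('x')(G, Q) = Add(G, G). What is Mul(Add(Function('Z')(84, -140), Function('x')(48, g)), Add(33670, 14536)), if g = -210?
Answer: 5977544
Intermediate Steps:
Function('x')(G, Q) = Mul(2, G)
Function('Z')(q, o) = Add(o, Mul(2, q)) (Function('Z')(q, o) = Add(Add(o, q), q) = Add(o, Mul(2, q)))
Mul(Add(Function('Z')(84, -140), Function('x')(48, g)), Add(33670, 14536)) = Mul(Add(Add(-140, Mul(2, 84)), Mul(2, 48)), Add(33670, 14536)) = Mul(Add(Add(-140, 168), 96), 48206) = Mul(Add(28, 96), 48206) = Mul(124, 48206) = 5977544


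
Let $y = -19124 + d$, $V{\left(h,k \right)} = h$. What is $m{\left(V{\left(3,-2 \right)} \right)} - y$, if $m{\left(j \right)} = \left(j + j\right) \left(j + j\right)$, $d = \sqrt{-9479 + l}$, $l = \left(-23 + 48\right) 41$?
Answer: $19160 - i \sqrt{8454} \approx 19160.0 - 91.946 i$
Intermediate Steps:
$l = 1025$ ($l = 25 \cdot 41 = 1025$)
$d = i \sqrt{8454}$ ($d = \sqrt{-9479 + 1025} = \sqrt{-8454} = i \sqrt{8454} \approx 91.946 i$)
$m{\left(j \right)} = 4 j^{2}$ ($m{\left(j \right)} = 2 j 2 j = 4 j^{2}$)
$y = -19124 + i \sqrt{8454} \approx -19124.0 + 91.946 i$
$m{\left(V{\left(3,-2 \right)} \right)} - y = 4 \cdot 3^{2} - \left(-19124 + i \sqrt{8454}\right) = 4 \cdot 9 + \left(19124 - i \sqrt{8454}\right) = 36 + \left(19124 - i \sqrt{8454}\right) = 19160 - i \sqrt{8454}$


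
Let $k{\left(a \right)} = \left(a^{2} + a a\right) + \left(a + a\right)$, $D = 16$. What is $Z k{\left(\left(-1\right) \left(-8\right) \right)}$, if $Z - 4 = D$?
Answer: $2880$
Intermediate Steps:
$k{\left(a \right)} = 2 a + 2 a^{2}$ ($k{\left(a \right)} = \left(a^{2} + a^{2}\right) + 2 a = 2 a^{2} + 2 a = 2 a + 2 a^{2}$)
$Z = 20$ ($Z = 4 + 16 = 20$)
$Z k{\left(\left(-1\right) \left(-8\right) \right)} = 20 \cdot 2 \left(\left(-1\right) \left(-8\right)\right) \left(1 - -8\right) = 20 \cdot 2 \cdot 8 \left(1 + 8\right) = 20 \cdot 2 \cdot 8 \cdot 9 = 20 \cdot 144 = 2880$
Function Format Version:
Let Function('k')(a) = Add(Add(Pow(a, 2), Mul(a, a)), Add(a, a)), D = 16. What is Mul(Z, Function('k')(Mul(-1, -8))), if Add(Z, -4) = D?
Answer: 2880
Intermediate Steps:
Function('k')(a) = Add(Mul(2, a), Mul(2, Pow(a, 2))) (Function('k')(a) = Add(Add(Pow(a, 2), Pow(a, 2)), Mul(2, a)) = Add(Mul(2, Pow(a, 2)), Mul(2, a)) = Add(Mul(2, a), Mul(2, Pow(a, 2))))
Z = 20 (Z = Add(4, 16) = 20)
Mul(Z, Function('k')(Mul(-1, -8))) = Mul(20, Mul(2, Mul(-1, -8), Add(1, Mul(-1, -8)))) = Mul(20, Mul(2, 8, Add(1, 8))) = Mul(20, Mul(2, 8, 9)) = Mul(20, 144) = 2880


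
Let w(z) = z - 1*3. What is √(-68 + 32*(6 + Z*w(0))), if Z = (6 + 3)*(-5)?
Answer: 2*√1111 ≈ 66.663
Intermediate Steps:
w(z) = -3 + z (w(z) = z - 3 = -3 + z)
Z = -45 (Z = 9*(-5) = -45)
√(-68 + 32*(6 + Z*w(0))) = √(-68 + 32*(6 - 45*(-3 + 0))) = √(-68 + 32*(6 - 45*(-3))) = √(-68 + 32*(6 + 135)) = √(-68 + 32*141) = √(-68 + 4512) = √4444 = 2*√1111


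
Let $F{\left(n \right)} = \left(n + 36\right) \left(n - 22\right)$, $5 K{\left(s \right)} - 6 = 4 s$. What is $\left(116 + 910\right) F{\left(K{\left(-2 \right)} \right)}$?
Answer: $- \frac{20454336}{25} \approx -8.1817 \cdot 10^{5}$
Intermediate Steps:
$K{\left(s \right)} = \frac{6}{5} + \frac{4 s}{5}$
$F{\left(n \right)} = \left(-22 + n\right) \left(36 + n\right)$ ($F{\left(n \right)} = \left(36 + n\right) \left(-22 + n\right) = \left(-22 + n\right) \left(36 + n\right)$)
$\left(116 + 910\right) F{\left(K{\left(-2 \right)} \right)} = \left(116 + 910\right) \left(-792 + \left(\frac{6}{5} + \frac{4}{5} \left(-2\right)\right)^{2} + 14 \left(\frac{6}{5} + \frac{4}{5} \left(-2\right)\right)\right) = 1026 \left(-792 + \left(\frac{6}{5} - \frac{8}{5}\right)^{2} + 14 \left(\frac{6}{5} - \frac{8}{5}\right)\right) = 1026 \left(-792 + \left(- \frac{2}{5}\right)^{2} + 14 \left(- \frac{2}{5}\right)\right) = 1026 \left(-792 + \frac{4}{25} - \frac{28}{5}\right) = 1026 \left(- \frac{19936}{25}\right) = - \frac{20454336}{25}$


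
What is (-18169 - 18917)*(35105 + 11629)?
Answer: -1733177124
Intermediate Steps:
(-18169 - 18917)*(35105 + 11629) = -37086*46734 = -1733177124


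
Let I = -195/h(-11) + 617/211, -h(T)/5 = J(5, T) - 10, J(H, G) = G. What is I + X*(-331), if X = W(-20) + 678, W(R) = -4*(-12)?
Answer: -354930386/1477 ≈ -2.4031e+5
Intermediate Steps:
W(R) = 48
h(T) = 50 - 5*T (h(T) = -5*(T - 10) = -5*(-10 + T) = 50 - 5*T)
I = 1576/1477 (I = -195/(50 - 5*(-11)) + 617/211 = -195/(50 + 55) + 617*(1/211) = -195/105 + 617/211 = -195*1/105 + 617/211 = -13/7 + 617/211 = 1576/1477 ≈ 1.0670)
X = 726 (X = 48 + 678 = 726)
I + X*(-331) = 1576/1477 + 726*(-331) = 1576/1477 - 240306 = -354930386/1477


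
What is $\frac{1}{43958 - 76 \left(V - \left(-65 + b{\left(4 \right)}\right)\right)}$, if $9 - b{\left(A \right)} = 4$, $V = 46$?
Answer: $\frac{1}{35902} \approx 2.7854 \cdot 10^{-5}$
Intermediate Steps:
$b{\left(A \right)} = 5$ ($b{\left(A \right)} = 9 - 4 = 5$)
$\frac{1}{43958 - 76 \left(V - \left(-65 + b{\left(4 \right)}\right)\right)} = \frac{1}{43958 - 76 \left(46 + \left(65 - 5\right)\right)} = \frac{1}{43958 - 76 \left(46 + 60\right)} = \frac{1}{43958 - 8056} = \frac{1}{35902}$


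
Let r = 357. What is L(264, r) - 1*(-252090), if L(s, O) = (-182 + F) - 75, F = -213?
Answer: 251620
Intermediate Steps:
L(s, O) = -470 (L(s, O) = (-182 - 213) - 75 = -395 - 75 = -470)
L(264, r) - 1*(-252090) = -470 - 1*(-252090) = -470 + 252090 = 251620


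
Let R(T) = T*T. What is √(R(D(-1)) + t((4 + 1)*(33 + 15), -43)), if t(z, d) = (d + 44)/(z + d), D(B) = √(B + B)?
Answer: I*√77421/197 ≈ 1.4124*I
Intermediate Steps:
D(B) = √2*√B (D(B) = √(2*B) = √2*√B)
t(z, d) = (44 + d)/(d + z)
R(T) = T²
√(R(D(-1)) + t((4 + 1)*(33 + 15), -43)) = √((√2*√(-1))² + (44 - 43)/(-43 + (4 + 1)*(33 + 15))) = √((√2*I)² + 1/(-43 + 5*48)) = √((I*√2)² + 1/(-43 + 240)) = √(-2 + 1/197) = √(-393/197) = I*√77421/197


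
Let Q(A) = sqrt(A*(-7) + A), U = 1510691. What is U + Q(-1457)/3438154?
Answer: 1510691 + sqrt(8742)/3438154 ≈ 1.5107e+6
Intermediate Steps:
Q(A) = sqrt(6)*sqrt(-A) (Q(A) = sqrt(-7*A + A) = sqrt(-6*A) = sqrt(6)*sqrt(-A))
U + Q(-1457)/3438154 = 1510691 + (sqrt(6)*sqrt(-1*(-1457)))/3438154 = 1510691 + (sqrt(6)*sqrt(1457))*(1/3438154) = 1510691 + sqrt(8742)*(1/3438154) = 1510691 + sqrt(8742)/3438154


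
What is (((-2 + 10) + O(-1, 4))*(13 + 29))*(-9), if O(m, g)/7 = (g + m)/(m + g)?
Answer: -5670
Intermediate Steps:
O(m, g) = 7 (O(m, g) = 7*((g + m)/(m + g)) = 7*((g + m)/(g + m)) = 7*1 = 7)
(((-2 + 10) + O(-1, 4))*(13 + 29))*(-9) = (((-2 + 10) + 7)*(13 + 29))*(-9) = ((8 + 7)*42)*(-9) = (15*42)*(-9) = 630*(-9) = -5670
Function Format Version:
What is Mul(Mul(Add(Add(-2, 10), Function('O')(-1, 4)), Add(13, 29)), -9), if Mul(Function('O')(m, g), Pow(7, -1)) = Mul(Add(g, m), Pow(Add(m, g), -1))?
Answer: -5670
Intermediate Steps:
Function('O')(m, g) = 7 (Function('O')(m, g) = Mul(7, Mul(Add(g, m), Pow(Add(m, g), -1))) = Mul(7, Mul(Add(g, m), Pow(Add(g, m), -1))) = Mul(7, 1) = 7)
Mul(Mul(Add(Add(-2, 10), Function('O')(-1, 4)), Add(13, 29)), -9) = Mul(Mul(Add(Add(-2, 10), 7), Add(13, 29)), -9) = Mul(Mul(Add(8, 7), 42), -9) = Mul(Mul(15, 42), -9) = Mul(630, -9) = -5670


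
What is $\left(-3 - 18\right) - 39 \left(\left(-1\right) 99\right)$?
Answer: $3840$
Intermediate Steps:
$\left(-3 - 18\right) - 39 \left(\left(-1\right) 99\right) = \left(-3 - 18\right) - -3861 = -21 + 3861 = 3840$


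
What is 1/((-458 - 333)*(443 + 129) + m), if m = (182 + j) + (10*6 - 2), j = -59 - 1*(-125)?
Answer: -1/452146 ≈ -2.2117e-6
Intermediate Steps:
j = 66 (j = -59 + 125 = 66)
m = 306 (m = (182 + 66) + (10*6 - 2) = 248 + (60 - 2) = 248 + 58 = 306)
1/((-458 - 333)*(443 + 129) + m) = 1/((-458 - 333)*(443 + 129) + 306) = 1/(-791*572 + 306) = 1/(-452452 + 306) = 1/(-452146) = -1/452146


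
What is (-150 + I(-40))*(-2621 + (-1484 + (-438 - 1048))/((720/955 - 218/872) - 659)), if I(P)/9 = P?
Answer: 8288019010/6211 ≈ 1.3344e+6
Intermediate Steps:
I(P) = 9*P
(-150 + I(-40))*(-2621 + (-1484 + (-438 - 1048))/((720/955 - 218/872) - 659)) = (-150 + 9*(-40))*(-2621 + (-1484 + (-438 - 1048))/((720/955 - 218/872) - 659)) = (-150 - 360)*(-2621 + (-1484 - 1486)/((720*(1/955) - 218*1/872) - 659)) = -510*(-2621 - 2970/((144/191 - ¼) - 659)) = -510*(-2621 - 2970/(385/764 - 659)) = -510*(-2621 - 2970/(-503091/764)) = -510*(-2621 - 2970*(-764/503091)) = -510*(-2621 + 84040/18633) = -510*(-48753053/18633) = 8288019010/6211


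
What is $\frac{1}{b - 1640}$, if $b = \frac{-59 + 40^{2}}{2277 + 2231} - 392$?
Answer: $- \frac{196}{398205} \approx -0.00049221$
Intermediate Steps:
$b = - \frac{76765}{196}$ ($b = \frac{-59 + 1600}{4508} - 392 = 1541 \cdot \frac{1}{4508} - 392 = \frac{67}{196} - 392 = - \frac{76765}{196} \approx -391.66$)
$\frac{1}{b - 1640} = \frac{1}{- \frac{76765}{196} - 1640} = \frac{1}{- \frac{398205}{196}} = - \frac{196}{398205}$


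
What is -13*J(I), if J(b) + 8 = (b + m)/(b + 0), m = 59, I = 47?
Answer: 3510/47 ≈ 74.681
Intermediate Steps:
J(b) = -8 + (59 + b)/b (J(b) = -8 + (b + 59)/(b + 0) = -8 + (59 + b)/b)
-13*J(I) = -13*(-7 + 59/47) = -13*(-270/47) = 3510/47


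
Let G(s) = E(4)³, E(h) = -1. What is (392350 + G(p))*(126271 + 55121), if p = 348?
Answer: 71168969808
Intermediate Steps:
G(s) = -1 (G(s) = (-1)³ = -1)
(392350 + G(p))*(126271 + 55121) = (392350 - 1)*(126271 + 55121) = 392349*181392 = 71168969808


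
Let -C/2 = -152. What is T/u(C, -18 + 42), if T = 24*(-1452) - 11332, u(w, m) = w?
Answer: -11545/76 ≈ -151.91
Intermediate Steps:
C = 304 (C = -2*(-152) = 304)
T = -46180 (T = -34848 - 11332 = -46180)
T/u(C, -18 + 42) = -46180/304 = -46180*1/304 = -11545/76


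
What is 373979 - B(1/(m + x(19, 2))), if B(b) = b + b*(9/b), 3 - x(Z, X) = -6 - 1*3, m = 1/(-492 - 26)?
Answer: 2324223032/6215 ≈ 3.7397e+5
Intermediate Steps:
m = -1/518 (m = 1/(-518) = -1/518 ≈ -0.0019305)
x(Z, X) = 12 (x(Z, X) = 3 - (-6 - 1*3) = 3 - (-6 - 3) = 3 - 1*(-9) = 3 + 9 = 12)
B(b) = 9 + b (B(b) = b + 9 = 9 + b)
373979 - B(1/(m + x(19, 2))) = 373979 - (9 + 1/(-1/518 + 12)) = 373979 - (9 + 1/(6215/518)) = 373979 - (9 + 518/6215) = 373979 - 1*56453/6215 = 373979 - 56453/6215 = 2324223032/6215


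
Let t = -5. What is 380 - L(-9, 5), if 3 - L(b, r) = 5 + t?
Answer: 377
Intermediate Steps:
L(b, r) = 3 (L(b, r) = 3 - (5 - 5) = 3 - 1*0 = 3 + 0 = 3)
380 - L(-9, 5) = 380 - 1*3 = 380 - 3 = 377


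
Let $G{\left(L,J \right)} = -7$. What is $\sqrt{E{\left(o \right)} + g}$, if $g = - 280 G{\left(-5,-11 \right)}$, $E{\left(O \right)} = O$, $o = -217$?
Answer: $\sqrt{1743} \approx 41.749$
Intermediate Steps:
$g = 1960$ ($g = \left(-280\right) \left(-7\right) = 1960$)
$\sqrt{E{\left(o \right)} + g} = \sqrt{-217 + 1960} = \sqrt{1743}$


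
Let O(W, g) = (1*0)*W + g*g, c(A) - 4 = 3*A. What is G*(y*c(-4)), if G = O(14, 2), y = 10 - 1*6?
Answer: -128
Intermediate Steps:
c(A) = 4 + 3*A
y = 4 (y = 10 - 6 = 4)
O(W, g) = g**2 (O(W, g) = 0*W + g**2 = 0 + g**2 = g**2)
G = 4 (G = 2**2 = 4)
G*(y*c(-4)) = 4*(4*(4 + 3*(-4))) = 4*(4*(4 - 12)) = 4*(4*(-8)) = 4*(-32) = -128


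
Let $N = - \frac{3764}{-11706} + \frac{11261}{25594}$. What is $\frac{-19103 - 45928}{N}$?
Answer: $- \frac{9741753182142}{114078541} \approx -85395.0$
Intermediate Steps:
$N = \frac{114078541}{149801682}$ ($N = \left(-3764\right) \left(- \frac{1}{11706}\right) + 11261 \cdot \frac{1}{25594} = \frac{1882}{5853} + \frac{11261}{25594} = \frac{114078541}{149801682} \approx 0.76153$)
$\frac{-19103 - 45928}{N} = \frac{-19103 - 45928}{\frac{114078541}{149801682}} = \left(-19103 - 45928\right) \frac{149801682}{114078541} = \left(-65031\right) \frac{149801682}{114078541} = - \frac{9741753182142}{114078541}$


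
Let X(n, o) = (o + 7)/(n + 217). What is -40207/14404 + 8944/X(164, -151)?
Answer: -1022703793/43212 ≈ -23667.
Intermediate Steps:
X(n, o) = (7 + o)/(217 + n)
-40207/14404 + 8944/X(164, -151) = -40207/14404 + 8944/(((7 - 151)/(217 + 164))) = -40207*1/14404 + 8944/((-144/381)) = -40207/14404 + 8944/(((1/381)*(-144))) = -40207/14404 + 8944/(-48/127) = -40207/14404 + 8944*(-127/48) = -40207/14404 - 70993/3 = -1022703793/43212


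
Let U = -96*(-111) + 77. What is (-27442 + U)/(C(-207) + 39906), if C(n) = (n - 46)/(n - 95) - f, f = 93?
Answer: -5046118/12023779 ≈ -0.41968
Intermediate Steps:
C(n) = -93 + (-46 + n)/(-95 + n) (C(n) = (n - 46)/(n - 95) - 1*93 = (-46 + n)/(-95 + n) - 93 = -93 + (-46 + n)/(-95 + n))
U = 10733 (U = 10656 + 77 = 10733)
(-27442 + U)/(C(-207) + 39906) = (-27442 + 10733)/((8789 - 92*(-207))/(-95 - 207) + 39906) = -16709/((8789 + 19044)/(-302) + 39906) = -16709/(-1/302*27833 + 39906) = -16709/(-27833/302 + 39906) = -16709/12023779/302 = -16709*302/12023779 = -5046118/12023779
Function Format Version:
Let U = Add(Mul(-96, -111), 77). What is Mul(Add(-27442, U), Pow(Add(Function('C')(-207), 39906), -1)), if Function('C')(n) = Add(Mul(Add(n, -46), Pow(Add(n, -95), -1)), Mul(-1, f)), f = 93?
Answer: Rational(-5046118, 12023779) ≈ -0.41968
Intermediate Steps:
Function('C')(n) = Add(-93, Mul(Pow(Add(-95, n), -1), Add(-46, n))) (Function('C')(n) = Add(Mul(Add(n, -46), Pow(Add(n, -95), -1)), Mul(-1, 93)) = Add(Mul(Add(-46, n), Pow(Add(-95, n), -1)), -93) = Add(Mul(Pow(Add(-95, n), -1), Add(-46, n)), -93) = Add(-93, Mul(Pow(Add(-95, n), -1), Add(-46, n))))
U = 10733 (U = Add(10656, 77) = 10733)
Mul(Add(-27442, U), Pow(Add(Function('C')(-207), 39906), -1)) = Mul(Add(-27442, 10733), Pow(Add(Mul(Pow(Add(-95, -207), -1), Add(8789, Mul(-92, -207))), 39906), -1)) = Mul(-16709, Pow(Add(Mul(Pow(-302, -1), Add(8789, 19044)), 39906), -1)) = Mul(-16709, Pow(Add(Mul(Rational(-1, 302), 27833), 39906), -1)) = Mul(-16709, Pow(Add(Rational(-27833, 302), 39906), -1)) = Mul(-16709, Pow(Rational(12023779, 302), -1)) = Mul(-16709, Rational(302, 12023779)) = Rational(-5046118, 12023779)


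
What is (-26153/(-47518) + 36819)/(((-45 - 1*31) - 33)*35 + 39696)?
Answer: 1749591395/1704993358 ≈ 1.0262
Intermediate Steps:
(-26153/(-47518) + 36819)/(((-45 - 1*31) - 33)*35 + 39696) = (-26153*(-1/47518) + 36819)/(((-45 - 31) - 33)*35 + 39696) = (26153/47518 + 36819)/((-76 - 33)*35 + 39696) = 1749591395/(47518*(-109*35 + 39696)) = 1749591395/(47518*(-3815 + 39696)) = (1749591395/47518)/35881 = (1749591395/47518)*(1/35881) = 1749591395/1704993358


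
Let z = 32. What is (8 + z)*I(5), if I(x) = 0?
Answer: 0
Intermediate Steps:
(8 + z)*I(5) = (8 + 32)*0 = 40*0 = 0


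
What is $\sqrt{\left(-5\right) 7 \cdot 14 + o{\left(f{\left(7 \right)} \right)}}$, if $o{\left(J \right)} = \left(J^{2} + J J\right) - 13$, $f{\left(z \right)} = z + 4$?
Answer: $3 i \sqrt{29} \approx 16.155 i$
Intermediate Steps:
$f{\left(z \right)} = 4 + z$
$o{\left(J \right)} = -13 + 2 J^{2}$ ($o{\left(J \right)} = \left(J^{2} + J^{2}\right) - 13 = 2 J^{2} - 13 = -13 + 2 J^{2}$)
$\sqrt{\left(-5\right) 7 \cdot 14 + o{\left(f{\left(7 \right)} \right)}} = \sqrt{\left(-5\right) 7 \cdot 14 - \left(13 - 2 \left(4 + 7\right)^{2}\right)} = \sqrt{\left(-35\right) 14 - \left(13 - 2 \cdot 11^{2}\right)} = \sqrt{-490 + \left(-13 + 2 \cdot 121\right)} = \sqrt{-490 + \left(-13 + 242\right)} = \sqrt{-490 + 229} = \sqrt{-261} = 3 i \sqrt{29}$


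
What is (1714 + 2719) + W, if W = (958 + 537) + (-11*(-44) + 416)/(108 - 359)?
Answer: 1487028/251 ≈ 5924.4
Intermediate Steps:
W = 374345/251 (W = 1495 + (484 + 416)/(-251) = 1495 + 900*(-1/251) = 1495 - 900/251 = 374345/251 ≈ 1491.4)
(1714 + 2719) + W = (1714 + 2719) + 374345/251 = 4433 + 374345/251 = 1487028/251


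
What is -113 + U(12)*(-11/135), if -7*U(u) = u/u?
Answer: -106774/945 ≈ -112.99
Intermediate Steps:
U(u) = -⅐ (U(u) = -u/(7*u) = -⅐*1 = -⅐)
-113 + U(12)*(-11/135) = -113 - (-11)/(7*135) = -113 - ⅐*(-11/135) = -113 + 11/945 = -106774/945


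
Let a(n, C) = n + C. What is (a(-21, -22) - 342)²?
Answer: 148225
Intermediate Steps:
a(n, C) = C + n
(a(-21, -22) - 342)² = ((-22 - 21) - 342)² = (-43 - 342)² = (-385)² = 148225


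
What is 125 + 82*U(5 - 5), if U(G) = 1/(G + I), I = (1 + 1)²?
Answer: 291/2 ≈ 145.50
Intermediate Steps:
I = 4 (I = 2² = 4)
U(G) = 1/(4 + G) (U(G) = 1/(G + 4) = 1/(4 + G))
125 + 82*U(5 - 5) = 125 + 82/(4 + (5 - 5)) = 125 + 82/(4 + 0) = 125 + 82/4 = 125 + 82*(¼) = 125 + 41/2 = 291/2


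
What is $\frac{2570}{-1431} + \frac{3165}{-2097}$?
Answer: $- \frac{1102045}{333423} \approx -3.3052$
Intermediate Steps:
$\frac{2570}{-1431} + \frac{3165}{-2097} = 2570 \left(- \frac{1}{1431}\right) + 3165 \left(- \frac{1}{2097}\right) = - \frac{2570}{1431} - \frac{1055}{699} = - \frac{1102045}{333423}$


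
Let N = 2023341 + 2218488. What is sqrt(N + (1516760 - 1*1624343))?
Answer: sqrt(4134246) ≈ 2033.3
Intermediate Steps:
N = 4241829
sqrt(N + (1516760 - 1*1624343)) = sqrt(4241829 + (1516760 - 1*1624343)) = sqrt(4241829 + (1516760 - 1624343)) = sqrt(4241829 - 107583) = sqrt(4134246)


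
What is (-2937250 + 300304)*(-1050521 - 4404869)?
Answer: 14385568838940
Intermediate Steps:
(-2937250 + 300304)*(-1050521 - 4404869) = -2636946*(-5455390) = 14385568838940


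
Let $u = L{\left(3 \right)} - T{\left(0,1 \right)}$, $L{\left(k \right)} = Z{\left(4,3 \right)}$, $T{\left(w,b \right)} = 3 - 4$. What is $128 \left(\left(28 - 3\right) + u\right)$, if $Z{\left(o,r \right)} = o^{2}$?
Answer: $5376$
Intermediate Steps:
$T{\left(w,b \right)} = -1$ ($T{\left(w,b \right)} = 3 - 4 = -1$)
$L{\left(k \right)} = 16$ ($L{\left(k \right)} = 4^{2} = 16$)
$u = 17$ ($u = 16 - -1 = 16 + 1 = 17$)
$128 \left(\left(28 - 3\right) + u\right) = 128 \left(\left(28 - 3\right) + 17\right) = 128 \left(25 + 17\right) = 128 \cdot 42 = 5376$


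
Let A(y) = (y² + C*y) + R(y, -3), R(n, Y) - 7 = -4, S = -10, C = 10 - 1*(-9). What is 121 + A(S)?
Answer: 34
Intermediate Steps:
C = 19 (C = 10 + 9 = 19)
R(n, Y) = 3 (R(n, Y) = 7 - 4 = 3)
A(y) = 3 + y² + 19*y (A(y) = (y² + 19*y) + 3 = 3 + y² + 19*y)
121 + A(S) = 121 + (3 + (-10)² + 19*(-10)) = 121 + (3 + 100 - 190) = 121 - 87 = 34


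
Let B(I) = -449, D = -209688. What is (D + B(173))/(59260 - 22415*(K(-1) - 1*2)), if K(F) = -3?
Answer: -210137/171335 ≈ -1.2265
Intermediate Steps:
(D + B(173))/(59260 - 22415*(K(-1) - 1*2)) = (-209688 - 449)/(59260 - 22415*(-3 - 1*2)) = -210137/(59260 - 22415*(-3 - 2)) = -210137/(59260 - 22415*(-5)) = -210137/(59260 + 112075) = -210137/171335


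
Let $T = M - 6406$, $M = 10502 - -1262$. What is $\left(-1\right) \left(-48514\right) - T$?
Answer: $43156$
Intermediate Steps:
$M = 11764$ ($M = 10502 + 1262 = 11764$)
$T = 5358$ ($T = 11764 - 6406 = 5358$)
$\left(-1\right) \left(-48514\right) - T = \left(-1\right) \left(-48514\right) - 5358 = 48514 - 5358 = 43156$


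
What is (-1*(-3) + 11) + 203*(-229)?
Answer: -46473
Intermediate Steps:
(-1*(-3) + 11) + 203*(-229) = (3 + 11) - 46487 = 14 - 46487 = -46473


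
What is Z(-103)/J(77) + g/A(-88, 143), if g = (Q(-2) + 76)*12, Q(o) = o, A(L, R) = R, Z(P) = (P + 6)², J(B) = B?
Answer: 128533/1001 ≈ 128.40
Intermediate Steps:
Z(P) = (6 + P)²
g = 888 (g = (-2 + 76)*12 = 74*12 = 888)
Z(-103)/J(77) + g/A(-88, 143) = (6 - 103)²/77 + 888/143 = (-97)²*(1/77) + 888*(1/143) = 9409*(1/77) + 888/143 = 9409/77 + 888/143 = 128533/1001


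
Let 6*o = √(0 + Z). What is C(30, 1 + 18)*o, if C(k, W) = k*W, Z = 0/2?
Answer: 0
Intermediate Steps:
Z = 0 (Z = 0*(½) = 0)
C(k, W) = W*k
o = 0 (o = √(0 + 0)/6 = √0/6 = (⅙)*0 = 0)
C(30, 1 + 18)*o = ((1 + 18)*30)*0 = (19*30)*0 = 570*0 = 0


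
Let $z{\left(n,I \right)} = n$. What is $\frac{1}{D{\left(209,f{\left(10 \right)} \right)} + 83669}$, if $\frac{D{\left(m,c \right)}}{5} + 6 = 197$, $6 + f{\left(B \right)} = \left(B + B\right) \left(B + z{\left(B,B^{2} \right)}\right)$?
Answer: $\frac{1}{84624} \approx 1.1817 \cdot 10^{-5}$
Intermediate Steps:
$f{\left(B \right)} = -6 + 4 B^{2}$ ($f{\left(B \right)} = -6 + \left(B + B\right) \left(B + B\right) = -6 + 2 B 2 B = -6 + 4 B^{2}$)
$D{\left(m,c \right)} = 955$ ($D{\left(m,c \right)} = -30 + 5 \cdot 197 = -30 + 985 = 955$)
$\frac{1}{D{\left(209,f{\left(10 \right)} \right)} + 83669} = \frac{1}{955 + 83669} = \frac{1}{84624}$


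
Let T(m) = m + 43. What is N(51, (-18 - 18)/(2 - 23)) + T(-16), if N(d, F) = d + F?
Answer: 558/7 ≈ 79.714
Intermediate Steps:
N(d, F) = F + d
T(m) = 43 + m
N(51, (-18 - 18)/(2 - 23)) + T(-16) = ((-18 - 18)/(2 - 23) + 51) + (43 - 16) = (-36/(-21) + 51) + 27 = (-36*(-1/21) + 51) + 27 = (12/7 + 51) + 27 = 369/7 + 27 = 558/7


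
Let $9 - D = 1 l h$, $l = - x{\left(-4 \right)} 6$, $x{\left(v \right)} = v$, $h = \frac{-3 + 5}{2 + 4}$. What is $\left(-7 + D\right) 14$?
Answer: $-84$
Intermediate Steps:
$h = \frac{1}{3}$ ($h = \frac{2}{6} = 2 \cdot \frac{1}{6} = \frac{1}{3} \approx 0.33333$)
$l = 24$ ($l = \left(-1\right) \left(-4\right) 6 = 4 \cdot 6 = 24$)
$D = 1$ ($D = 9 - 1 \cdot 24 \cdot \frac{1}{3} = 9 - 24 \cdot \frac{1}{3} = 9 - 8 = 1$)
$\left(-7 + D\right) 14 = \left(-7 + 1\right) 14 = \left(-6\right) 14 = -84$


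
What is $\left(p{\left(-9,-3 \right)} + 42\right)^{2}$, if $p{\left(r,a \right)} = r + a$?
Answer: $900$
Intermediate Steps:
$p{\left(r,a \right)} = a + r$
$\left(p{\left(-9,-3 \right)} + 42\right)^{2} = \left(\left(-3 - 9\right) + 42\right)^{2} = \left(-12 + 42\right)^{2} = 30^{2} = 900$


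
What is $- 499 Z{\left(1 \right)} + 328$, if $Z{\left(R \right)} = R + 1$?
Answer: $-670$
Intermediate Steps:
$Z{\left(R \right)} = 1 + R$
$- 499 Z{\left(1 \right)} + 328 = - 499 \left(1 + 1\right) + 328 = \left(-499\right) 2 + 328 = -998 + 328 = -670$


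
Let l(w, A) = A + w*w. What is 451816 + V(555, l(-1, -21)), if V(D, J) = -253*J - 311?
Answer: 456565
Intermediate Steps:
l(w, A) = A + w**2
V(D, J) = -311 - 253*J
451816 + V(555, l(-1, -21)) = 451816 + (-311 - 253*(-21 + (-1)**2)) = 451816 + (-311 - 253*(-21 + 1)) = 451816 + (-311 - 253*(-20)) = 451816 + (-311 + 5060) = 451816 + 4749 = 456565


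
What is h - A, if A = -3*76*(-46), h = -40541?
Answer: -51029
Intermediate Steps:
A = 10488 (A = -228*(-46) = 10488)
h - A = -40541 - 1*10488 = -40541 - 10488 = -51029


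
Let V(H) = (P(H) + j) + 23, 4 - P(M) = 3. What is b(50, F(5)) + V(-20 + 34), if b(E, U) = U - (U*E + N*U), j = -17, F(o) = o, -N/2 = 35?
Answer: 112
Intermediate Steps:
N = -70 (N = -2*35 = -70)
P(M) = 1 (P(M) = 4 - 1*3 = 4 - 3 = 1)
V(H) = 7 (V(H) = (1 - 17) + 23 = -16 + 23 = 7)
b(E, U) = 71*U - E*U (b(E, U) = U - (U*E - 70*U) = U - (E*U - 70*U) = U - (-70*U + E*U) = U + (70*U - E*U) = 71*U - E*U)
b(50, F(5)) + V(-20 + 34) = 5*(71 - 1*50) + 7 = 5*(71 - 50) + 7 = 5*21 + 7 = 105 + 7 = 112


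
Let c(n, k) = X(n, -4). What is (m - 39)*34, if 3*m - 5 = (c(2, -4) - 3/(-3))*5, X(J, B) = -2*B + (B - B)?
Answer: -2278/3 ≈ -759.33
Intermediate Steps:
X(J, B) = -2*B (X(J, B) = -2*B + 0 = -2*B)
c(n, k) = 8 (c(n, k) = -2*(-4) = 8)
m = 50/3 (m = 5/3 + ((8 - 3/(-3))*5)/3 = 5/3 + ((8 - 3*(-1/3))*5)/3 = 5/3 + ((8 + 1)*5)/3 = 5/3 + (9*5)/3 = 5/3 + (1/3)*45 = 5/3 + 15 = 50/3 ≈ 16.667)
(m - 39)*34 = (50/3 - 39)*34 = -67/3*34 = -2278/3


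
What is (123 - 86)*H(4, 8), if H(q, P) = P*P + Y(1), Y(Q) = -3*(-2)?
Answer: 2590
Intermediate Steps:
Y(Q) = 6
H(q, P) = 6 + P**2 (H(q, P) = P*P + 6 = P**2 + 6 = 6 + P**2)
(123 - 86)*H(4, 8) = (123 - 86)*(6 + 8**2) = 37*(6 + 64) = 37*70 = 2590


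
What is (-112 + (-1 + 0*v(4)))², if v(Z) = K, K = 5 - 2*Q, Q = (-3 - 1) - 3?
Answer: 12769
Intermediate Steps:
Q = -7 (Q = -4 - 3 = -7)
K = 19 (K = 5 - 2*(-7) = 5 + 14 = 19)
v(Z) = 19
(-112 + (-1 + 0*v(4)))² = (-112 + (-1 + 0*19))² = (-112 + (-1 + 0))² = (-112 - 1)² = (-113)² = 12769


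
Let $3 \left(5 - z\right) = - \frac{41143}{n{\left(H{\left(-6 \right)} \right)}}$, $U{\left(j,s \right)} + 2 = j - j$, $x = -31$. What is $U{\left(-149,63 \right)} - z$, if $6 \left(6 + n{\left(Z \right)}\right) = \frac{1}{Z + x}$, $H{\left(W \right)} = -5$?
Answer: $\frac{2953217}{1297} \approx 2277.0$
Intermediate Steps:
$U{\left(j,s \right)} = -2$ ($U{\left(j,s \right)} = -2 + \left(j - j\right) = -2 + 0 = -2$)
$n{\left(Z \right)} = -6 + \frac{1}{6 \left(-31 + Z\right)}$ ($n{\left(Z \right)} = -6 + \frac{1}{6 \left(Z - 31\right)} = -6 + \frac{1}{6 \left(-31 + Z\right)}$)
$z = - \frac{2955811}{1297}$ ($z = 5 - \frac{\left(-41143\right) \frac{1}{\frac{1}{6} \frac{1}{-31 - 5} \left(1117 - -180\right)}}{3} = 5 - \frac{\left(-41143\right) \frac{1}{\frac{1}{6} \frac{1}{-36} \left(1117 + 180\right)}}{3} = 5 - \frac{\left(-41143\right) \frac{1}{\frac{1}{6} \left(- \frac{1}{36}\right) 1297}}{3} = 5 - \frac{\left(-41143\right) \frac{1}{- \frac{1297}{216}}}{3} = 5 - \frac{\left(-41143\right) \left(- \frac{216}{1297}\right)}{3} = 5 - \frac{2962296}{1297} = - \frac{2955811}{1297} \approx -2279.0$)
$U{\left(-149,63 \right)} - z = -2 - - \frac{2955811}{1297} = -2 + \frac{2955811}{1297} = \frac{2953217}{1297}$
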